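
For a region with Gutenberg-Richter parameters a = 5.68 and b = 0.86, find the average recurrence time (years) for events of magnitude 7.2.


log10(N) = 5.68 - 0.86*7.2 = -0.512
N = 10^-0.512 = 0.30761
T = 1/N = 1/0.30761 = 3.2509 years

3.2509


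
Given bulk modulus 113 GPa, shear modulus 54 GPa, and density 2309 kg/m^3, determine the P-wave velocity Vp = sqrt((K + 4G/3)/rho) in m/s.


First compute the effective modulus:
K + 4G/3 = 113e9 + 4*54e9/3 = 185000000000.0 Pa
Then divide by density:
185000000000.0 / 2309 = 80121264.6167 Pa/(kg/m^3)
Take the square root:
Vp = sqrt(80121264.6167) = 8951.05 m/s

8951.05


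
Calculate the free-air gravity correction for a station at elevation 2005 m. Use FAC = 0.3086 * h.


FAC = 0.3086 * h
= 0.3086 * 2005
= 618.743 mGal

618.743


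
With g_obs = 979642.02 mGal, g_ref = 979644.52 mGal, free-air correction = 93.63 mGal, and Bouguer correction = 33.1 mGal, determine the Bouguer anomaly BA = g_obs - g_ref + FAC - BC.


BA = g_obs - g_ref + FAC - BC
= 979642.02 - 979644.52 + 93.63 - 33.1
= 58.03 mGal

58.03


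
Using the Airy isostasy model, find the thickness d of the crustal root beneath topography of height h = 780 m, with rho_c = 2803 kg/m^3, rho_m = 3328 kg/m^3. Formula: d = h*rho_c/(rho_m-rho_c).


rho_m - rho_c = 3328 - 2803 = 525
d = 780 * 2803 / 525
= 2186340 / 525
= 4164.46 m

4164.46


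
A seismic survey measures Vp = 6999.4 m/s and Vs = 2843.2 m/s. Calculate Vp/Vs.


Vp/Vs = 6999.4 / 2843.2
= 2.4618

2.4618


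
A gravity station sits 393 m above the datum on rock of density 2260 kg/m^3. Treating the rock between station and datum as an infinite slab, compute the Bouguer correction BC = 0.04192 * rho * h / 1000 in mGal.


BC = 0.04192 * rho * h / 1000
= 0.04192 * 2260 * 393 / 1000
= 37.2325 mGal

37.2325


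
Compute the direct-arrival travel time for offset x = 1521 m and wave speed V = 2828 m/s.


t = x / V
= 1521 / 2828
= 0.5378 s

0.5378


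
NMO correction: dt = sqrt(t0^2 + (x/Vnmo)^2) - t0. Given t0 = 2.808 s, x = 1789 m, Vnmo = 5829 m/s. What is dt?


x/Vnmo = 1789/5829 = 0.306914
(x/Vnmo)^2 = 0.094196
t0^2 = 7.884864
sqrt(7.884864 + 0.094196) = 2.824723
dt = 2.824723 - 2.808 = 0.016723

0.016723


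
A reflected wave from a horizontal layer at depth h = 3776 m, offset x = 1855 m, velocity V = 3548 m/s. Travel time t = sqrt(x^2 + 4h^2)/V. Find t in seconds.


x^2 + 4h^2 = 1855^2 + 4*3776^2 = 3441025 + 57032704 = 60473729
sqrt(60473729) = 7776.4856
t = 7776.4856 / 3548 = 2.1918 s

2.1918


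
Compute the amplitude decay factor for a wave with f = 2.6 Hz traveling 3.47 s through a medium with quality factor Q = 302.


pi*f*t/Q = pi*2.6*3.47/302 = 0.093852
A/A0 = exp(-0.093852) = 0.910417

0.910417


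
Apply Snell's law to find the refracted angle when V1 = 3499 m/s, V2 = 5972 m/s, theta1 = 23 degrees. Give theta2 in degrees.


sin(theta1) = sin(23 deg) = 0.390731
sin(theta2) = V2/V1 * sin(theta1) = 5972/3499 * 0.390731 = 0.666889
theta2 = arcsin(0.666889) = 41.8274 degrees

41.8274


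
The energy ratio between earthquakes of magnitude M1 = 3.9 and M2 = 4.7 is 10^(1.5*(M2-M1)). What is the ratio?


M2 - M1 = 4.7 - 3.9 = 0.8
1.5 * 0.8 = 1.2
ratio = 10^1.2 = 15.85

15.85


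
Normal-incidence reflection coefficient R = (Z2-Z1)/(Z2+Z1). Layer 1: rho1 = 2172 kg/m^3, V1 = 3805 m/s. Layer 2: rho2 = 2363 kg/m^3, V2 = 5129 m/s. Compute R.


Z1 = 2172 * 3805 = 8264460
Z2 = 2363 * 5129 = 12119827
R = (12119827 - 8264460) / (12119827 + 8264460) = 3855367 / 20384287 = 0.1891

0.1891


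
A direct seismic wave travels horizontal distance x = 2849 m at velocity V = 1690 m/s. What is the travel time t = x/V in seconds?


t = x / V
= 2849 / 1690
= 1.6858 s

1.6858


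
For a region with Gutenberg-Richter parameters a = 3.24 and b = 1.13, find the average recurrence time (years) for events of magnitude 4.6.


log10(N) = 3.24 - 1.13*4.6 = -1.958
N = 10^-1.958 = 0.011015
T = 1/N = 1/0.011015 = 90.7821 years

90.7821


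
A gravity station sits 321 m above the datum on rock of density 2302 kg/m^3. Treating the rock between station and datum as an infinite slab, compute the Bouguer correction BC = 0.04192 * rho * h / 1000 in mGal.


BC = 0.04192 * rho * h / 1000
= 0.04192 * 2302 * 321 / 1000
= 30.9764 mGal

30.9764


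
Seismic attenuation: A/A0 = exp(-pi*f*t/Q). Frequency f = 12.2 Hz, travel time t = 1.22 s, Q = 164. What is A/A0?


pi*f*t/Q = pi*12.2*1.22/164 = 0.285119
A/A0 = exp(-0.285119) = 0.751925

0.751925


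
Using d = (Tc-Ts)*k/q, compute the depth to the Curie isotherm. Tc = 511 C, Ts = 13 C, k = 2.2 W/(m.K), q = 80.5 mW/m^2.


T_Curie - T_surf = 511 - 13 = 498 C
Convert q to W/m^2: 80.5 mW/m^2 = 0.0805 W/m^2
d = 498 * 2.2 / 0.0805 = 13609.94 m

13609.94


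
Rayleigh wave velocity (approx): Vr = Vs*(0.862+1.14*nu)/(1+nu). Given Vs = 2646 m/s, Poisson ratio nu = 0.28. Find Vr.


Numerator factor = 0.862 + 1.14*0.28 = 1.1812
Denominator = 1 + 0.28 = 1.28
Vr = 2646 * 1.1812 / 1.28 = 2441.76 m/s

2441.76


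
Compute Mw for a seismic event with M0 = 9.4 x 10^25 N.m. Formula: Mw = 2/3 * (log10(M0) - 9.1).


log10(M0) = log10(9.4 x 10^25) = 25.9731
Mw = 2/3 * (25.9731 - 9.1)
= 2/3 * 16.8731
= 11.25

11.25


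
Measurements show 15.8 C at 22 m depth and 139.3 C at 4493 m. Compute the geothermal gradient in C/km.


dT = 139.3 - 15.8 = 123.5 C
dz = 4493 - 22 = 4471 m
gradient = dT/dz * 1000 = 123.5/4471 * 1000 = 27.6225 C/km

27.6225


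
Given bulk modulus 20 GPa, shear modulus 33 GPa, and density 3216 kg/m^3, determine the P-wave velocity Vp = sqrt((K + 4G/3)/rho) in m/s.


First compute the effective modulus:
K + 4G/3 = 20e9 + 4*33e9/3 = 64000000000.0 Pa
Then divide by density:
64000000000.0 / 3216 = 19900497.5124 Pa/(kg/m^3)
Take the square root:
Vp = sqrt(19900497.5124) = 4461.0 m/s

4461.0


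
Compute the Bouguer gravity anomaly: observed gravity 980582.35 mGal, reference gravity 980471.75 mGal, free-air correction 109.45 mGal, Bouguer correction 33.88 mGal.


BA = g_obs - g_ref + FAC - BC
= 980582.35 - 980471.75 + 109.45 - 33.88
= 186.17 mGal

186.17


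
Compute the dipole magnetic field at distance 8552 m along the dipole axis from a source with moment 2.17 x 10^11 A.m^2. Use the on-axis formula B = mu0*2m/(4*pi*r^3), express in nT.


m = 2.17 x 10^11 = 217000000000 A.m^2
2m = 434000000000 A.m^2
r^3 = 8552^3 = 625465092608
B = (4pi*10^-7) * 434000000000 / (4*pi * 625465092608) * 1e9
= 545380.484663 / 7859826160056.61 * 1e9
= 69.3884 nT

69.3884


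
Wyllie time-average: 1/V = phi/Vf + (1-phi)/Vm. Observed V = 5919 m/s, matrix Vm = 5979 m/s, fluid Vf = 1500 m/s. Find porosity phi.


1/V - 1/Vm = 1/5919 - 1/5979 = 1.7e-06
1/Vf - 1/Vm = 1/1500 - 1/5979 = 0.00049941
phi = 1.7e-06 / 0.00049941 = 0.0034

0.0034


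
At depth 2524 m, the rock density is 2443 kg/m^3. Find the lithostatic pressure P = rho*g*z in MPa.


P = rho * g * z / 1e6
= 2443 * 9.81 * 2524 / 1e6
= 60489754.92 / 1e6
= 60.4898 MPa

60.4898


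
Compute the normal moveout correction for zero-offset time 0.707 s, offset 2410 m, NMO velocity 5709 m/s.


x/Vnmo = 2410/5709 = 0.42214
(x/Vnmo)^2 = 0.178203
t0^2 = 0.499849
sqrt(0.499849 + 0.178203) = 0.823439
dt = 0.823439 - 0.707 = 0.116439

0.116439


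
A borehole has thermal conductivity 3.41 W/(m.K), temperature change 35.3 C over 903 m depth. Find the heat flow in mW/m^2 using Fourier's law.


q = k * dT / dz * 1000
= 3.41 * 35.3 / 903 * 1000
= 0.133303 * 1000
= 133.3034 mW/m^2

133.3034


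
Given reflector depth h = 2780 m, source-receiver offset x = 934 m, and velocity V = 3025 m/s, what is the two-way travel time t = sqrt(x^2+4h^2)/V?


x^2 + 4h^2 = 934^2 + 4*2780^2 = 872356 + 30913600 = 31785956
sqrt(31785956) = 5637.9035
t = 5637.9035 / 3025 = 1.8638 s

1.8638


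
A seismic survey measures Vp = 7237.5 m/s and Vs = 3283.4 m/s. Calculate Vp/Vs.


Vp/Vs = 7237.5 / 3283.4
= 2.2043

2.2043


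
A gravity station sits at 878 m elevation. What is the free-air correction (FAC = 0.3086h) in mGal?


FAC = 0.3086 * h
= 0.3086 * 878
= 270.9508 mGal

270.9508


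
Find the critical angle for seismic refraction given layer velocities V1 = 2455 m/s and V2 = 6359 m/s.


V1/V2 = 2455/6359 = 0.386067
theta_c = arcsin(0.386067) = 22.71 degrees

22.71


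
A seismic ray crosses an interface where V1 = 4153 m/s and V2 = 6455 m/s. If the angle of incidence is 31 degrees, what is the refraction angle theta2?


sin(theta1) = sin(31 deg) = 0.515038
sin(theta2) = V2/V1 * sin(theta1) = 6455/4153 * 0.515038 = 0.800523
theta2 = arcsin(0.800523) = 53.18 degrees

53.18


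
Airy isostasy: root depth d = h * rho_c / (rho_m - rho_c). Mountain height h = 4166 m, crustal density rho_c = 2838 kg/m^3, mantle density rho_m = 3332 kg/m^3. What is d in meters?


rho_m - rho_c = 3332 - 2838 = 494
d = 4166 * 2838 / 494
= 11823108 / 494
= 23933.42 m

23933.42


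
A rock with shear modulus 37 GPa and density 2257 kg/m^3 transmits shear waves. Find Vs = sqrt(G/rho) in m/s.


Convert G to Pa: G = 37e9 Pa
Compute G/rho = 37e9 / 2257 = 16393442.623
Vs = sqrt(16393442.623) = 4048.88 m/s

4048.88


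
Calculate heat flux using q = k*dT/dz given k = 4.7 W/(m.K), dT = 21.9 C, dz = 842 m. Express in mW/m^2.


q = k * dT / dz * 1000
= 4.7 * 21.9 / 842 * 1000
= 0.122245 * 1000
= 122.2447 mW/m^2

122.2447


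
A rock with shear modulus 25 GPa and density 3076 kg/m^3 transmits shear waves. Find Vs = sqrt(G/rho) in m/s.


Convert G to Pa: G = 25e9 Pa
Compute G/rho = 25e9 / 3076 = 8127438.2315
Vs = sqrt(8127438.2315) = 2850.87 m/s

2850.87


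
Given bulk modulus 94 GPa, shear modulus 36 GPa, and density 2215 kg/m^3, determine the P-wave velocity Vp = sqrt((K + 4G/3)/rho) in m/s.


First compute the effective modulus:
K + 4G/3 = 94e9 + 4*36e9/3 = 142000000000.0 Pa
Then divide by density:
142000000000.0 / 2215 = 64108352.1445 Pa/(kg/m^3)
Take the square root:
Vp = sqrt(64108352.1445) = 8006.77 m/s

8006.77


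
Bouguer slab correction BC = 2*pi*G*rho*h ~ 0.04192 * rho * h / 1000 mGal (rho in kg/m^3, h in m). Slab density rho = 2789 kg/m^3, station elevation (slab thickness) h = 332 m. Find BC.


BC = 0.04192 * rho * h / 1000
= 0.04192 * 2789 * 332 / 1000
= 38.8157 mGal

38.8157


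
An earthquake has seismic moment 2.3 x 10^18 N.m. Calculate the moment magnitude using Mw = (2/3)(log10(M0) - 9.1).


log10(M0) = log10(2.3 x 10^18) = 18.3617
Mw = 2/3 * (18.3617 - 9.1)
= 2/3 * 9.2617
= 6.17

6.17


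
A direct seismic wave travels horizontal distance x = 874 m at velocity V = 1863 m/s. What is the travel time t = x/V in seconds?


t = x / V
= 874 / 1863
= 0.4691 s

0.4691


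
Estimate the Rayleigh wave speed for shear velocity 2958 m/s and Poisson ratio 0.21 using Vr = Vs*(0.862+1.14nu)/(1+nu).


Numerator factor = 0.862 + 1.14*0.21 = 1.1014
Denominator = 1 + 0.21 = 1.21
Vr = 2958 * 1.1014 / 1.21 = 2692.51 m/s

2692.51


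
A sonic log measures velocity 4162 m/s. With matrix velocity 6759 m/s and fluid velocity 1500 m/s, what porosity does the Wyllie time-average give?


1/V - 1/Vm = 1/4162 - 1/6759 = 9.232e-05
1/Vf - 1/Vm = 1/1500 - 1/6759 = 0.00051872
phi = 9.232e-05 / 0.00051872 = 0.178

0.178


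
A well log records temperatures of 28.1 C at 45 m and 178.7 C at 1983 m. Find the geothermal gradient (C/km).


dT = 178.7 - 28.1 = 150.6 C
dz = 1983 - 45 = 1938 m
gradient = dT/dz * 1000 = 150.6/1938 * 1000 = 77.709 C/km

77.709


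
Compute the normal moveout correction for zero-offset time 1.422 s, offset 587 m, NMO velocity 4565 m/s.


x/Vnmo = 587/4565 = 0.128587
(x/Vnmo)^2 = 0.016535
t0^2 = 2.022084
sqrt(2.022084 + 0.016535) = 1.427802
dt = 1.427802 - 1.422 = 0.005802

0.005802


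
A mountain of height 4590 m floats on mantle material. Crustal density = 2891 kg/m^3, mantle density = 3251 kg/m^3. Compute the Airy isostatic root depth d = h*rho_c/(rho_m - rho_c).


rho_m - rho_c = 3251 - 2891 = 360
d = 4590 * 2891 / 360
= 13269690 / 360
= 36860.25 m

36860.25


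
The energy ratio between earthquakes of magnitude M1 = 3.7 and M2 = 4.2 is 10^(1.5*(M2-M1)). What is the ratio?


M2 - M1 = 4.2 - 3.7 = 0.5
1.5 * 0.5 = 0.75
ratio = 10^0.75 = 5.62

5.62


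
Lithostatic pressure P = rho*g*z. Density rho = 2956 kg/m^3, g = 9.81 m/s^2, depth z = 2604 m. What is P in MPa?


P = rho * g * z / 1e6
= 2956 * 9.81 * 2604 / 1e6
= 75511729.44 / 1e6
= 75.5117 MPa

75.5117


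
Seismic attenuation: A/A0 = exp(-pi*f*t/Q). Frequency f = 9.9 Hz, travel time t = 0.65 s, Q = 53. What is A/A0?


pi*f*t/Q = pi*9.9*0.65/53 = 0.381437
A/A0 = exp(-0.381437) = 0.68288

0.68288


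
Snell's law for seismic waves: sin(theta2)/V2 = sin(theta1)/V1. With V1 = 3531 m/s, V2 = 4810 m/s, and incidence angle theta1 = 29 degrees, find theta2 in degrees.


sin(theta1) = sin(29 deg) = 0.48481
sin(theta2) = V2/V1 * sin(theta1) = 4810/3531 * 0.48481 = 0.660418
theta2 = arcsin(0.660418) = 41.3317 degrees

41.3317


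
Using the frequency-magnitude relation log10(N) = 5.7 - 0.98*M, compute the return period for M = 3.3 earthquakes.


log10(N) = 5.7 - 0.98*3.3 = 2.466
N = 10^2.466 = 292.415238
T = 1/N = 1/292.415238 = 0.0034 years

0.0034


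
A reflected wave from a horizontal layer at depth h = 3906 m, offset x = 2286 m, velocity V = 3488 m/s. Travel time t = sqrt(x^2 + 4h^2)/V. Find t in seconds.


x^2 + 4h^2 = 2286^2 + 4*3906^2 = 5225796 + 61027344 = 66253140
sqrt(66253140) = 8139.6032
t = 8139.6032 / 3488 = 2.3336 s

2.3336


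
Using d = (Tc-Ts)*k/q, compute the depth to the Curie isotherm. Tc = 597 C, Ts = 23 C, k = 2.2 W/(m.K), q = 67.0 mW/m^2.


T_Curie - T_surf = 597 - 23 = 574 C
Convert q to W/m^2: 67.0 mW/m^2 = 0.067 W/m^2
d = 574 * 2.2 / 0.067 = 18847.76 m

18847.76


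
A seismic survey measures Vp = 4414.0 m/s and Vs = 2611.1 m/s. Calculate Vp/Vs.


Vp/Vs = 4414.0 / 2611.1
= 1.6905

1.6905


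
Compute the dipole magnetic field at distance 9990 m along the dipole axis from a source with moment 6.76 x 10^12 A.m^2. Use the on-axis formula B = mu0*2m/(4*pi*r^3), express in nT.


m = 6.76 x 10^12 = 6760000000000 A.m^2
2m = 13520000000000 A.m^2
r^3 = 9990^3 = 997002999000
B = (4pi*10^-7) * 13520000000000 / (4*pi * 997002999000) * 1e9
= 16989733.070614 / 12528709189061.57 * 1e9
= 1356.0641 nT

1356.0641


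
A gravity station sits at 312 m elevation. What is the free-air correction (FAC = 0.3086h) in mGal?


FAC = 0.3086 * h
= 0.3086 * 312
= 96.2832 mGal

96.2832


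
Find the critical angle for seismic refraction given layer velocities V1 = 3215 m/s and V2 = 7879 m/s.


V1/V2 = 3215/7879 = 0.408047
theta_c = arcsin(0.408047) = 24.0822 degrees

24.0822


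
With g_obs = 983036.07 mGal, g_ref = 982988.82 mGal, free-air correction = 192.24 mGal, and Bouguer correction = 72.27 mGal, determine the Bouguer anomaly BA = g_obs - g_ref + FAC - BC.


BA = g_obs - g_ref + FAC - BC
= 983036.07 - 982988.82 + 192.24 - 72.27
= 167.22 mGal

167.22


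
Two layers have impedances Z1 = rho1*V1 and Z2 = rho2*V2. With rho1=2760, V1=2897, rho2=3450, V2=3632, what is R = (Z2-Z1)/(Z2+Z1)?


Z1 = 2760 * 2897 = 7995720
Z2 = 3450 * 3632 = 12530400
R = (12530400 - 7995720) / (12530400 + 7995720) = 4534680 / 20526120 = 0.2209

0.2209


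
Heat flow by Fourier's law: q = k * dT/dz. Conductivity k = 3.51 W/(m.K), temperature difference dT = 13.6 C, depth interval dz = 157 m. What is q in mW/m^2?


q = k * dT / dz * 1000
= 3.51 * 13.6 / 157 * 1000
= 0.304051 * 1000
= 304.051 mW/m^2

304.051


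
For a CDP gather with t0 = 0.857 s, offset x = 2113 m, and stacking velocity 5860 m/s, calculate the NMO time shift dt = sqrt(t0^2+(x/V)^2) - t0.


x/Vnmo = 2113/5860 = 0.36058
(x/Vnmo)^2 = 0.130018
t0^2 = 0.734449
sqrt(0.734449 + 0.130018) = 0.929767
dt = 0.929767 - 0.857 = 0.072767

0.072767


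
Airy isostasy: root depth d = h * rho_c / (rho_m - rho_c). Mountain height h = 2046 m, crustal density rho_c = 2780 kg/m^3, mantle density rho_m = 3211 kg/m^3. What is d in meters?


rho_m - rho_c = 3211 - 2780 = 431
d = 2046 * 2780 / 431
= 5687880 / 431
= 13196.94 m

13196.94


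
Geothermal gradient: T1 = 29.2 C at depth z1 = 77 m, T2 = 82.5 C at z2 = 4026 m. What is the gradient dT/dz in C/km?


dT = 82.5 - 29.2 = 53.3 C
dz = 4026 - 77 = 3949 m
gradient = dT/dz * 1000 = 53.3/3949 * 1000 = 13.4971 C/km

13.4971


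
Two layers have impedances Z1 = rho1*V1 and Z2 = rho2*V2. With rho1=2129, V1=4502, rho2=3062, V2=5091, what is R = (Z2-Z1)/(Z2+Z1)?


Z1 = 2129 * 4502 = 9584758
Z2 = 3062 * 5091 = 15588642
R = (15588642 - 9584758) / (15588642 + 9584758) = 6003884 / 25173400 = 0.2385

0.2385


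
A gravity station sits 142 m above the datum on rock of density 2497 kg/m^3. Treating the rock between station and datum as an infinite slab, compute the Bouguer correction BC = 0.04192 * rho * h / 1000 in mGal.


BC = 0.04192 * rho * h / 1000
= 0.04192 * 2497 * 142 / 1000
= 14.8637 mGal

14.8637


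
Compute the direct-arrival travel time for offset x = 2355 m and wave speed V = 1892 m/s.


t = x / V
= 2355 / 1892
= 1.2447 s

1.2447


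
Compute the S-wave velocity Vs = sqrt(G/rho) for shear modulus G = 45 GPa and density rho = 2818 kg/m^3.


Convert G to Pa: G = 45e9 Pa
Compute G/rho = 45e9 / 2818 = 15968772.1789
Vs = sqrt(15968772.1789) = 3996.09 m/s

3996.09


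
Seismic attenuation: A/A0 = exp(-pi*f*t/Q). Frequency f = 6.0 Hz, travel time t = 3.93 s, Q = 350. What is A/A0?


pi*f*t/Q = pi*6.0*3.93/350 = 0.211654
A/A0 = exp(-0.211654) = 0.809245

0.809245


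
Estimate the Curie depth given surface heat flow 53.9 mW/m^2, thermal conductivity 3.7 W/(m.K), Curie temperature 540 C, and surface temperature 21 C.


T_Curie - T_surf = 540 - 21 = 519 C
Convert q to W/m^2: 53.9 mW/m^2 = 0.0539 W/m^2
d = 519 * 3.7 / 0.0539 = 35627.09 m

35627.09


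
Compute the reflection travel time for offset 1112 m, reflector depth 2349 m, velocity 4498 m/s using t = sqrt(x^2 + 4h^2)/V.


x^2 + 4h^2 = 1112^2 + 4*2349^2 = 1236544 + 22071204 = 23307748
sqrt(23307748) = 4827.8099
t = 4827.8099 / 4498 = 1.0733 s

1.0733


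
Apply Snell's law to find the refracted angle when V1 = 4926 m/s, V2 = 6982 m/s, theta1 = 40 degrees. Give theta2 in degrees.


sin(theta1) = sin(40 deg) = 0.642788
sin(theta2) = V2/V1 * sin(theta1) = 6982/4926 * 0.642788 = 0.911072
theta2 = arcsin(0.911072) = 65.654 degrees

65.654


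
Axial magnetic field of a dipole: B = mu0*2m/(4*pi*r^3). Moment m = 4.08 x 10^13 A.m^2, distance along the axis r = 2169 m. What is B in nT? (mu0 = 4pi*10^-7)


m = 4.08 x 10^13 = 40800000000000 A.m^2
2m = 81600000000000 A.m^2
r^3 = 2169^3 = 10204192809
B = (4pi*10^-7) * 81600000000000 / (4*pi * 10204192809) * 1e9
= 102541584.213171 / 128229668658.27 * 1e9
= 799671.2874 nT

799671.2874


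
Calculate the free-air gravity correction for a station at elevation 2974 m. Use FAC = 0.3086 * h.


FAC = 0.3086 * h
= 0.3086 * 2974
= 917.7764 mGal

917.7764


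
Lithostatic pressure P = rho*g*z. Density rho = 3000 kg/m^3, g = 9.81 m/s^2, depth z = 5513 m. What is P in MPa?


P = rho * g * z / 1e6
= 3000 * 9.81 * 5513 / 1e6
= 162247590.0 / 1e6
= 162.2476 MPa

162.2476


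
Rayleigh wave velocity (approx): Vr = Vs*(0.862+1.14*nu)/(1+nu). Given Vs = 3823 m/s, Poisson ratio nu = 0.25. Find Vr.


Numerator factor = 0.862 + 1.14*0.25 = 1.147
Denominator = 1 + 0.25 = 1.25
Vr = 3823 * 1.147 / 1.25 = 3507.98 m/s

3507.98


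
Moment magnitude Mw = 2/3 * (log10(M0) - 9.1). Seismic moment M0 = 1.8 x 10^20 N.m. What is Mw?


log10(M0) = log10(1.8 x 10^20) = 20.2553
Mw = 2/3 * (20.2553 - 9.1)
= 2/3 * 11.1553
= 7.44

7.44


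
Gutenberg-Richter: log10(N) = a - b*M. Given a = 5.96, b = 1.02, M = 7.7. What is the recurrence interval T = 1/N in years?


log10(N) = 5.96 - 1.02*7.7 = -1.894
N = 10^-1.894 = 0.012764
T = 1/N = 1/0.012764 = 78.343 years

78.343


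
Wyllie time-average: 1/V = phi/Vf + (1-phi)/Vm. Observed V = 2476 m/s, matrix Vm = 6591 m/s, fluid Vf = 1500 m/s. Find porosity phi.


1/V - 1/Vm = 1/2476 - 1/6591 = 0.00025216
1/Vf - 1/Vm = 1/1500 - 1/6591 = 0.00051494
phi = 0.00025216 / 0.00051494 = 0.4897

0.4897


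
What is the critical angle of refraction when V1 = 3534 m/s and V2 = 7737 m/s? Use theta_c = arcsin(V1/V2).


V1/V2 = 3534/7737 = 0.456766
theta_c = arcsin(0.456766) = 27.1786 degrees

27.1786


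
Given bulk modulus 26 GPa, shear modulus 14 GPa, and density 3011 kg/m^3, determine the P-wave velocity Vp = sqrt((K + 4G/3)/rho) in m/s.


First compute the effective modulus:
K + 4G/3 = 26e9 + 4*14e9/3 = 44666666666.67 Pa
Then divide by density:
44666666666.67 / 3011 = 14834495.7379 Pa/(kg/m^3)
Take the square root:
Vp = sqrt(14834495.7379) = 3851.56 m/s

3851.56


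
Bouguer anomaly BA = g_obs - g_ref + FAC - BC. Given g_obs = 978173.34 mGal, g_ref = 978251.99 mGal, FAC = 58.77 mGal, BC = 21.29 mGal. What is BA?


BA = g_obs - g_ref + FAC - BC
= 978173.34 - 978251.99 + 58.77 - 21.29
= -41.17 mGal

-41.17


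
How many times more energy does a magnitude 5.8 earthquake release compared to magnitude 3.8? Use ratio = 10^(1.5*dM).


M2 - M1 = 5.8 - 3.8 = 2.0
1.5 * 2.0 = 3.0
ratio = 10^3.0 = 1000.0

1000.0


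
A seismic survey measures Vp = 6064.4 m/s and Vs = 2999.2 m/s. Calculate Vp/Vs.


Vp/Vs = 6064.4 / 2999.2
= 2.022

2.022


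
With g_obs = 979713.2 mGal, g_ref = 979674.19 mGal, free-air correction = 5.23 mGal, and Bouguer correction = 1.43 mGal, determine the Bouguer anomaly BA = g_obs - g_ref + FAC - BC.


BA = g_obs - g_ref + FAC - BC
= 979713.2 - 979674.19 + 5.23 - 1.43
= 42.81 mGal

42.81


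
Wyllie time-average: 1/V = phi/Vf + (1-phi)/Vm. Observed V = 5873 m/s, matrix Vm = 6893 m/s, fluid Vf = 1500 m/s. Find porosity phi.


1/V - 1/Vm = 1/5873 - 1/6893 = 2.52e-05
1/Vf - 1/Vm = 1/1500 - 1/6893 = 0.00052159
phi = 2.52e-05 / 0.00052159 = 0.0483

0.0483


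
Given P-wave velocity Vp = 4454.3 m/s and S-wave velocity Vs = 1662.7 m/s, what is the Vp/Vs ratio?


Vp/Vs = 4454.3 / 1662.7
= 2.679

2.679


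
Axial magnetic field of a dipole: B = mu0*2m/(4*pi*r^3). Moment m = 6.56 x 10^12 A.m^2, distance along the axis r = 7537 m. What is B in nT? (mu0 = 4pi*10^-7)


m = 6.56 x 10^12 = 6560000000000 A.m^2
2m = 13120000000000 A.m^2
r^3 = 7537^3 = 428149603153
B = (4pi*10^-7) * 13120000000000 / (4*pi * 428149603153) * 1e9
= 16487078.246039 / 5380286591611.4 * 1e9
= 3064.3494 nT

3064.3494


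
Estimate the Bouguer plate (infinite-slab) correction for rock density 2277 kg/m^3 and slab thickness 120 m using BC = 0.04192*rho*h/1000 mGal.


BC = 0.04192 * rho * h / 1000
= 0.04192 * 2277 * 120 / 1000
= 11.4542 mGal

11.4542


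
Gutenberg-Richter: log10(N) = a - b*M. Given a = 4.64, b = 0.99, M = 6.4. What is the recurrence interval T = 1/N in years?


log10(N) = 4.64 - 0.99*6.4 = -1.696
N = 10^-1.696 = 0.020137
T = 1/N = 1/0.020137 = 49.6592 years

49.6592


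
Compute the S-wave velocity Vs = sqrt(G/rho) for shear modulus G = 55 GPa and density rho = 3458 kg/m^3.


Convert G to Pa: G = 55e9 Pa
Compute G/rho = 55e9 / 3458 = 15905147.4841
Vs = sqrt(15905147.4841) = 3988.13 m/s

3988.13


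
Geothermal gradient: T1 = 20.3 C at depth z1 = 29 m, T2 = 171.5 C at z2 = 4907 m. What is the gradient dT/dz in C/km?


dT = 171.5 - 20.3 = 151.2 C
dz = 4907 - 29 = 4878 m
gradient = dT/dz * 1000 = 151.2/4878 * 1000 = 30.9963 C/km

30.9963


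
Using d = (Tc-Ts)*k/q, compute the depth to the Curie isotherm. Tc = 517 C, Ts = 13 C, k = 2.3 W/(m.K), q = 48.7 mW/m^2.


T_Curie - T_surf = 517 - 13 = 504 C
Convert q to W/m^2: 48.7 mW/m^2 = 0.0487 W/m^2
d = 504 * 2.3 / 0.0487 = 23802.87 m

23802.87


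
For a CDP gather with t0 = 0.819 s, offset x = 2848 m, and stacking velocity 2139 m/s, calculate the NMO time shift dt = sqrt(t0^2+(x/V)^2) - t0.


x/Vnmo = 2848/2139 = 1.331463
(x/Vnmo)^2 = 1.772795
t0^2 = 0.670761
sqrt(0.670761 + 1.772795) = 1.563188
dt = 1.563188 - 0.819 = 0.744188

0.744188


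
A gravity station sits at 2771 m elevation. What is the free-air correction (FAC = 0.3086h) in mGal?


FAC = 0.3086 * h
= 0.3086 * 2771
= 855.1306 mGal

855.1306


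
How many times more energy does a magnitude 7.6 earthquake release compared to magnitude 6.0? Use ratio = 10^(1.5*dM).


M2 - M1 = 7.6 - 6.0 = 1.6
1.5 * 1.6 = 2.4
ratio = 10^2.4 = 251.19

251.19


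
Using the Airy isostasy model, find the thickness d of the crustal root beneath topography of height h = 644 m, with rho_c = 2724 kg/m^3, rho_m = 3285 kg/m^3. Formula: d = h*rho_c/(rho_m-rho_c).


rho_m - rho_c = 3285 - 2724 = 561
d = 644 * 2724 / 561
= 1754256 / 561
= 3127.02 m

3127.02


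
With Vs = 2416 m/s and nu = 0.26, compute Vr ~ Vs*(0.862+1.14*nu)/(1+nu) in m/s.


Numerator factor = 0.862 + 1.14*0.26 = 1.1584
Denominator = 1 + 0.26 = 1.26
Vr = 2416 * 1.1584 / 1.26 = 2221.19 m/s

2221.19


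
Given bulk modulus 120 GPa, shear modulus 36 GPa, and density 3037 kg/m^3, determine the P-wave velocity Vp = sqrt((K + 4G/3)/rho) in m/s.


First compute the effective modulus:
K + 4G/3 = 120e9 + 4*36e9/3 = 168000000000.0 Pa
Then divide by density:
168000000000.0 / 3037 = 55317747.7774 Pa/(kg/m^3)
Take the square root:
Vp = sqrt(55317747.7774) = 7437.59 m/s

7437.59


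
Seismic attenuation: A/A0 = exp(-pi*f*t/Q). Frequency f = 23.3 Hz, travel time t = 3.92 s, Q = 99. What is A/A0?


pi*f*t/Q = pi*23.3*3.92/99 = 2.898389
A/A0 = exp(-2.898389) = 0.055112

0.055112


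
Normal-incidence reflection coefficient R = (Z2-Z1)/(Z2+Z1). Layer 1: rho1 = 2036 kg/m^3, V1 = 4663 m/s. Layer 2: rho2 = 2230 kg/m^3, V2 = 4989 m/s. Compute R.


Z1 = 2036 * 4663 = 9493868
Z2 = 2230 * 4989 = 11125470
R = (11125470 - 9493868) / (11125470 + 9493868) = 1631602 / 20619338 = 0.0791

0.0791


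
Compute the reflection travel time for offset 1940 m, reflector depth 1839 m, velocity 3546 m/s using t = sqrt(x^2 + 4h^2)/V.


x^2 + 4h^2 = 1940^2 + 4*1839^2 = 3763600 + 13527684 = 17291284
sqrt(17291284) = 4158.279
t = 4158.279 / 3546 = 1.1727 s

1.1727


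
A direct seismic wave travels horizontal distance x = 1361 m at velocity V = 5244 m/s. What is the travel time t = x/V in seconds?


t = x / V
= 1361 / 5244
= 0.2595 s

0.2595


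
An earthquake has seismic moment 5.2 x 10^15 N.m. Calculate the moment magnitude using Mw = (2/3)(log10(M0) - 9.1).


log10(M0) = log10(5.2 x 10^15) = 15.716
Mw = 2/3 * (15.716 - 9.1)
= 2/3 * 6.616
= 4.41

4.41


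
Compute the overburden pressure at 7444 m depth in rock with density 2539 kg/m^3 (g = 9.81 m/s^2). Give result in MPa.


P = rho * g * z / 1e6
= 2539 * 9.81 * 7444 / 1e6
= 185412099.96 / 1e6
= 185.4121 MPa

185.4121


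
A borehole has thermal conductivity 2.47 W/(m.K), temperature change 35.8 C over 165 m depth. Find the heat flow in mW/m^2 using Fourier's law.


q = k * dT / dz * 1000
= 2.47 * 35.8 / 165 * 1000
= 0.535915 * 1000
= 535.9152 mW/m^2

535.9152


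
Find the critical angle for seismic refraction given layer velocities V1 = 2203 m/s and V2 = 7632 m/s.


V1/V2 = 2203/7632 = 0.288653
theta_c = arcsin(0.288653) = 16.7773 degrees

16.7773


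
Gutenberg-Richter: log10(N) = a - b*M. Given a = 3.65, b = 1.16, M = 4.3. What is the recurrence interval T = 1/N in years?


log10(N) = 3.65 - 1.16*4.3 = -1.338
N = 10^-1.338 = 0.04592
T = 1/N = 1/0.04592 = 21.7771 years

21.7771


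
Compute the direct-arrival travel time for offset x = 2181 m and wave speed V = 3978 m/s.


t = x / V
= 2181 / 3978
= 0.5483 s

0.5483


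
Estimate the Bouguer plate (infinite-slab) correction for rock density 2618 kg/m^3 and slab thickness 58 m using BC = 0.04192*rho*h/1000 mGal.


BC = 0.04192 * rho * h / 1000
= 0.04192 * 2618 * 58 / 1000
= 6.3653 mGal

6.3653


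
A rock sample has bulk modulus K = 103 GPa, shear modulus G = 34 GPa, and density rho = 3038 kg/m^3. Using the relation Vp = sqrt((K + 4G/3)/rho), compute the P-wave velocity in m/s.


First compute the effective modulus:
K + 4G/3 = 103e9 + 4*34e9/3 = 148333333333.33 Pa
Then divide by density:
148333333333.33 / 3038 = 48825982.0057 Pa/(kg/m^3)
Take the square root:
Vp = sqrt(48825982.0057) = 6987.56 m/s

6987.56


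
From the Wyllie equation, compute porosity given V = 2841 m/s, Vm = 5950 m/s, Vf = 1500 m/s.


1/V - 1/Vm = 1/2841 - 1/5950 = 0.00018392
1/Vf - 1/Vm = 1/1500 - 1/5950 = 0.0004986
phi = 0.00018392 / 0.0004986 = 0.3689

0.3689


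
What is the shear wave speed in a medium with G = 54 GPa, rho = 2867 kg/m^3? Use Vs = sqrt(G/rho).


Convert G to Pa: G = 54e9 Pa
Compute G/rho = 54e9 / 2867 = 18835019.1838
Vs = sqrt(18835019.1838) = 4339.93 m/s

4339.93


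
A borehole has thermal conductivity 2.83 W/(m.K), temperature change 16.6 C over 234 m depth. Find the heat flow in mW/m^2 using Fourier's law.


q = k * dT / dz * 1000
= 2.83 * 16.6 / 234 * 1000
= 0.200761 * 1000
= 200.7607 mW/m^2

200.7607


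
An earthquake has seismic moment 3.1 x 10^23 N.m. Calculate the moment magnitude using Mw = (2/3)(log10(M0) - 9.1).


log10(M0) = log10(3.1 x 10^23) = 23.4914
Mw = 2/3 * (23.4914 - 9.1)
= 2/3 * 14.3914
= 9.59

9.59


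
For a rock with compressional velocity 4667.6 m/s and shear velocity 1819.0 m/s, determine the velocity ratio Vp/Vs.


Vp/Vs = 4667.6 / 1819.0
= 2.566

2.566


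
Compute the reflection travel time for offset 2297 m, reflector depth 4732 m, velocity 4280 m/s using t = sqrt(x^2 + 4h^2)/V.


x^2 + 4h^2 = 2297^2 + 4*4732^2 = 5276209 + 89567296 = 94843505
sqrt(94843505) = 9738.763
t = 9738.763 / 4280 = 2.2754 s

2.2754


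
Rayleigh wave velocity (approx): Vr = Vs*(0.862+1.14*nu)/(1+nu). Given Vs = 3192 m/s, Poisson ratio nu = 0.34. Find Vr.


Numerator factor = 0.862 + 1.14*0.34 = 1.2496
Denominator = 1 + 0.34 = 1.34
Vr = 3192 * 1.2496 / 1.34 = 2976.66 m/s

2976.66


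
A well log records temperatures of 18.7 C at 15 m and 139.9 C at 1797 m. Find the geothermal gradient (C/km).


dT = 139.9 - 18.7 = 121.2 C
dz = 1797 - 15 = 1782 m
gradient = dT/dz * 1000 = 121.2/1782 * 1000 = 68.0135 C/km

68.0135


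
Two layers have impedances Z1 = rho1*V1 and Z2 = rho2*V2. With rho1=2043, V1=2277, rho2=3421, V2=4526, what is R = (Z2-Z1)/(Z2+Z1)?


Z1 = 2043 * 2277 = 4651911
Z2 = 3421 * 4526 = 15483446
R = (15483446 - 4651911) / (15483446 + 4651911) = 10831535 / 20135357 = 0.5379

0.5379


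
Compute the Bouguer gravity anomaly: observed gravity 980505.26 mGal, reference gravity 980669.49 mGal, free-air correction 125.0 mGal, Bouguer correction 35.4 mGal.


BA = g_obs - g_ref + FAC - BC
= 980505.26 - 980669.49 + 125.0 - 35.4
= -74.63 mGal

-74.63


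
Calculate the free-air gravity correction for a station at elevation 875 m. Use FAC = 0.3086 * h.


FAC = 0.3086 * h
= 0.3086 * 875
= 270.025 mGal

270.025


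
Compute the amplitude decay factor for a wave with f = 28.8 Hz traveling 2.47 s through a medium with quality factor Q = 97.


pi*f*t/Q = pi*28.8*2.47/97 = 2.303921
A/A0 = exp(-2.303921) = 0.099867

0.099867


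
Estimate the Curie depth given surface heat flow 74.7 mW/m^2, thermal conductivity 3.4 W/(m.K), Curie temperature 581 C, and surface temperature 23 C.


T_Curie - T_surf = 581 - 23 = 558 C
Convert q to W/m^2: 74.7 mW/m^2 = 0.0747 W/m^2
d = 558 * 3.4 / 0.0747 = 25397.59 m

25397.59


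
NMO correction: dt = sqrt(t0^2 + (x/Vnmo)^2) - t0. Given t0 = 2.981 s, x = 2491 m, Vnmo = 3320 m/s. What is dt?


x/Vnmo = 2491/3320 = 0.750301
(x/Vnmo)^2 = 0.562952
t0^2 = 8.886361
sqrt(8.886361 + 0.562952) = 3.073973
dt = 3.073973 - 2.981 = 0.092973

0.092973


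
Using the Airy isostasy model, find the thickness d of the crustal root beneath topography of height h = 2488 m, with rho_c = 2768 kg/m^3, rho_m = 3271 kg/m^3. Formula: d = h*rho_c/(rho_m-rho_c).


rho_m - rho_c = 3271 - 2768 = 503
d = 2488 * 2768 / 503
= 6886784 / 503
= 13691.42 m

13691.42


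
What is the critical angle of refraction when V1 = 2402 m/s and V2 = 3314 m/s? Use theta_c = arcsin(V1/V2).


V1/V2 = 2402/3314 = 0.724804
theta_c = arcsin(0.724804) = 46.4525 degrees

46.4525


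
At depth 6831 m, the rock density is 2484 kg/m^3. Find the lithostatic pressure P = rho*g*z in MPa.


P = rho * g * z / 1e6
= 2484 * 9.81 * 6831 / 1e6
= 166458081.24 / 1e6
= 166.4581 MPa

166.4581


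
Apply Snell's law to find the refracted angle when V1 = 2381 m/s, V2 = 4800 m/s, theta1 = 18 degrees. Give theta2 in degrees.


sin(theta1) = sin(18 deg) = 0.309017
sin(theta2) = V2/V1 * sin(theta1) = 4800/2381 * 0.309017 = 0.622966
theta2 = arcsin(0.622966) = 38.533 degrees

38.533


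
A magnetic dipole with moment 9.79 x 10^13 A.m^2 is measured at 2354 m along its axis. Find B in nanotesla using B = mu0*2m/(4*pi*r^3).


m = 9.79 x 10^13 = 97900000000000 A.m^2
2m = 195800000000000 A.m^2
r^3 = 2354^3 = 13044257864
B = (4pi*10^-7) * 195800000000000 / (4*pi * 13044257864) * 1e9
= 246049536.629153 / 163918978708.29 * 1e9
= 1501043.6166 nT

1501043.6166


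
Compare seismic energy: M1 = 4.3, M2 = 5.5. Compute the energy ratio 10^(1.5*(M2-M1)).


M2 - M1 = 5.5 - 4.3 = 1.2
1.5 * 1.2 = 1.8
ratio = 10^1.8 = 63.1

63.1


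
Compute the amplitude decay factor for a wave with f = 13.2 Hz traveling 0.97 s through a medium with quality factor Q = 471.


pi*f*t/Q = pi*13.2*0.97/471 = 0.085403
A/A0 = exp(-0.085403) = 0.918142

0.918142


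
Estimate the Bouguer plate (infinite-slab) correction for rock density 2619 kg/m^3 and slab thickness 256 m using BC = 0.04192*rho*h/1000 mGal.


BC = 0.04192 * rho * h / 1000
= 0.04192 * 2619 * 256 / 1000
= 28.1059 mGal

28.1059


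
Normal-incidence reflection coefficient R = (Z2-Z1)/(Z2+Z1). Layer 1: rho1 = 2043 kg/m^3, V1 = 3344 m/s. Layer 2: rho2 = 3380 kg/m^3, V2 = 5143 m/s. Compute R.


Z1 = 2043 * 3344 = 6831792
Z2 = 3380 * 5143 = 17383340
R = (17383340 - 6831792) / (17383340 + 6831792) = 10551548 / 24215132 = 0.4357

0.4357


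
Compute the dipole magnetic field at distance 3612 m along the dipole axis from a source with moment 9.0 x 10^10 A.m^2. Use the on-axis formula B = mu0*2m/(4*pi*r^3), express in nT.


m = 9.0 x 10^10 = 90000000000 A.m^2
2m = 180000000000 A.m^2
r^3 = 3612^3 = 47124116928
B = (4pi*10^-7) * 180000000000 / (4*pi * 47124116928) * 1e9
= 226194.671058 / 592179118191.64 * 1e9
= 381.97 nT

381.97


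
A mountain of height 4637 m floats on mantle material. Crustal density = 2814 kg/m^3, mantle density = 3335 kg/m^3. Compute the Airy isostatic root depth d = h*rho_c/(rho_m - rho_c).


rho_m - rho_c = 3335 - 2814 = 521
d = 4637 * 2814 / 521
= 13048518 / 521
= 25045.14 m

25045.14


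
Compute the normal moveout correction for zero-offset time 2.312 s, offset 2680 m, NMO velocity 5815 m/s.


x/Vnmo = 2680/5815 = 0.460877
(x/Vnmo)^2 = 0.212408
t0^2 = 5.345344
sqrt(5.345344 + 0.212408) = 2.357488
dt = 2.357488 - 2.312 = 0.045488

0.045488


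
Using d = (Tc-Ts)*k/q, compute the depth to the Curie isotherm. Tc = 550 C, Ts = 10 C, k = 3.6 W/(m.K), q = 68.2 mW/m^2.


T_Curie - T_surf = 550 - 10 = 540 C
Convert q to W/m^2: 68.2 mW/m^2 = 0.0682 W/m^2
d = 540 * 3.6 / 0.0682 = 28504.4 m

28504.4


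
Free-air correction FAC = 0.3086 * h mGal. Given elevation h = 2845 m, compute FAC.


FAC = 0.3086 * h
= 0.3086 * 2845
= 877.967 mGal

877.967


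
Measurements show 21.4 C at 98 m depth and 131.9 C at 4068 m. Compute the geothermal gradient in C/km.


dT = 131.9 - 21.4 = 110.5 C
dz = 4068 - 98 = 3970 m
gradient = dT/dz * 1000 = 110.5/3970 * 1000 = 27.8338 C/km

27.8338


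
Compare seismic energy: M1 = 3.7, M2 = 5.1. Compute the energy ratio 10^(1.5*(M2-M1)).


M2 - M1 = 5.1 - 3.7 = 1.4
1.5 * 1.4 = 2.1
ratio = 10^2.1 = 125.89

125.89


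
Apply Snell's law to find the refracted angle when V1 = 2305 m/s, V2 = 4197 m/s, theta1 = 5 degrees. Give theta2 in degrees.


sin(theta1) = sin(5 deg) = 0.087156
sin(theta2) = V2/V1 * sin(theta1) = 4197/2305 * 0.087156 = 0.158695
theta2 = arcsin(0.158695) = 9.1312 degrees

9.1312


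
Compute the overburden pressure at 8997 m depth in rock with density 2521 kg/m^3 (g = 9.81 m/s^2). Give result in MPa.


P = rho * g * z / 1e6
= 2521 * 9.81 * 8997 / 1e6
= 222504896.97 / 1e6
= 222.5049 MPa

222.5049


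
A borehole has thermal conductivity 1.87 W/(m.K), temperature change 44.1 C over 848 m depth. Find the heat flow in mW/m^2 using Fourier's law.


q = k * dT / dz * 1000
= 1.87 * 44.1 / 848 * 1000
= 0.097249 * 1000
= 97.2488 mW/m^2

97.2488


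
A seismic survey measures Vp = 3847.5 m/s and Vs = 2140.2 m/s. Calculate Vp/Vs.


Vp/Vs = 3847.5 / 2140.2
= 1.7977

1.7977


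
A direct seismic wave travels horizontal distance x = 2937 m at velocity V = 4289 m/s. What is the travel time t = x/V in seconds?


t = x / V
= 2937 / 4289
= 0.6848 s

0.6848


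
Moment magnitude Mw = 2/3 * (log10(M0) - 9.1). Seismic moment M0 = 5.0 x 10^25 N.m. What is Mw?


log10(M0) = log10(5.0 x 10^25) = 25.699
Mw = 2/3 * (25.699 - 9.1)
= 2/3 * 16.599
= 11.07

11.07


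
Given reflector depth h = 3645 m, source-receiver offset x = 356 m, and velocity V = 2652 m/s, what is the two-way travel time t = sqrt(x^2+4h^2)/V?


x^2 + 4h^2 = 356^2 + 4*3645^2 = 126736 + 53144100 = 53270836
sqrt(53270836) = 7298.6873
t = 7298.6873 / 2652 = 2.7521 s

2.7521


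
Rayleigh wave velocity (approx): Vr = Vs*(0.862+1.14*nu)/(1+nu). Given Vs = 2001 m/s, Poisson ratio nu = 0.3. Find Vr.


Numerator factor = 0.862 + 1.14*0.3 = 1.204
Denominator = 1 + 0.3 = 1.3
Vr = 2001 * 1.204 / 1.3 = 1853.23 m/s

1853.23


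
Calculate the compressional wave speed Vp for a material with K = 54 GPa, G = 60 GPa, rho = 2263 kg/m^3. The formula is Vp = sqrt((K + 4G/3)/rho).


First compute the effective modulus:
K + 4G/3 = 54e9 + 4*60e9/3 = 134000000000.0 Pa
Then divide by density:
134000000000.0 / 2263 = 59213433.4954 Pa/(kg/m^3)
Take the square root:
Vp = sqrt(59213433.4954) = 7695.03 m/s

7695.03


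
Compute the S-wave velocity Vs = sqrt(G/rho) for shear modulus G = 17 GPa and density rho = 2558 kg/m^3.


Convert G to Pa: G = 17e9 Pa
Compute G/rho = 17e9 / 2558 = 6645817.0446
Vs = sqrt(6645817.0446) = 2577.95 m/s

2577.95


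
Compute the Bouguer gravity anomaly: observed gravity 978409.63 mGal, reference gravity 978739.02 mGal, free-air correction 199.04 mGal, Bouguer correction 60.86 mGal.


BA = g_obs - g_ref + FAC - BC
= 978409.63 - 978739.02 + 199.04 - 60.86
= -191.21 mGal

-191.21


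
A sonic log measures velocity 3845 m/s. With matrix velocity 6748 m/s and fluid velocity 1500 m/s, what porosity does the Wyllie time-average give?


1/V - 1/Vm = 1/3845 - 1/6748 = 0.00011189
1/Vf - 1/Vm = 1/1500 - 1/6748 = 0.00051847
phi = 0.00011189 / 0.00051847 = 0.2158

0.2158


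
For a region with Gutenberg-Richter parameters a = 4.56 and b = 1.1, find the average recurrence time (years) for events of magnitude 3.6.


log10(N) = 4.56 - 1.1*3.6 = 0.6
N = 10^0.6 = 3.981072
T = 1/N = 1/3.981072 = 0.2512 years

0.2512


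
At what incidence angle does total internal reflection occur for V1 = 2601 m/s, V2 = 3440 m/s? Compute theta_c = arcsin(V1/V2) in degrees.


V1/V2 = 2601/3440 = 0.756105
theta_c = arcsin(0.756105) = 49.122 degrees

49.122


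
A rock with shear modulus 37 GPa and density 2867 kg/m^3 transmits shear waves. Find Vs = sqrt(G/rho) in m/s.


Convert G to Pa: G = 37e9 Pa
Compute G/rho = 37e9 / 2867 = 12905476.1074
Vs = sqrt(12905476.1074) = 3592.42 m/s

3592.42


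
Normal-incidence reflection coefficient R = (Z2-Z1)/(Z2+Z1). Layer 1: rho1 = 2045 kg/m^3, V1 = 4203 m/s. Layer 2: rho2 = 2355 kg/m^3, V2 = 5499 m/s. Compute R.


Z1 = 2045 * 4203 = 8595135
Z2 = 2355 * 5499 = 12950145
R = (12950145 - 8595135) / (12950145 + 8595135) = 4355010 / 21545280 = 0.2021

0.2021
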